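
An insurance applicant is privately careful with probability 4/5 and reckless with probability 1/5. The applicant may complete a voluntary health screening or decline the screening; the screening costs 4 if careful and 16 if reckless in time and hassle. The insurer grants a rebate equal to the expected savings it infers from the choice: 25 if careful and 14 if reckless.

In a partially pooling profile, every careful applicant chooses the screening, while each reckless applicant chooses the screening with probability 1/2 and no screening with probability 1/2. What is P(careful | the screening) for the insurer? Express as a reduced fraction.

P(the screening) = (4/5)·1 + (1/5)·(1/2) = 9/10.
By Bayes' rule, P(careful | the screening) = (4/5) / (9/10) = 8/9.

8/9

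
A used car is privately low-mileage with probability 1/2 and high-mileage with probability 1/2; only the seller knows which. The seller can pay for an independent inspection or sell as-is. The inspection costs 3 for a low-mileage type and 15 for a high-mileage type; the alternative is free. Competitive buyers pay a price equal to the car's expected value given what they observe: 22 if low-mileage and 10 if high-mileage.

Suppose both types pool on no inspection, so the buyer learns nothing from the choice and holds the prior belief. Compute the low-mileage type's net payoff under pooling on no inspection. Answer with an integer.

16

Pooled price = 1/2·22 + 1/2·10 = 16.
low-mileage pays no cost for no inspection, so net payoff = 16.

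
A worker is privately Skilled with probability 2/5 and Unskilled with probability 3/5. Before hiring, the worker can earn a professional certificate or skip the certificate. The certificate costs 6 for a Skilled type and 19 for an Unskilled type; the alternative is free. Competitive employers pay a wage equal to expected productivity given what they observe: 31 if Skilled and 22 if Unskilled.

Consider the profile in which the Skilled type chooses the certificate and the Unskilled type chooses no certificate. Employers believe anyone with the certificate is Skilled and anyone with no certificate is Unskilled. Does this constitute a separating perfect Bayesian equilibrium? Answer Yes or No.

Under these beliefs, the certificate earns wage 31 and no certificate earns wage 22.
Skilled: the certificate nets 31 − 6 = 25; no certificate nets 22. Skilled prefers the certificate.
Unskilled: the certificate nets 31 − 19 = 12; no certificate nets 22. Unskilled prefers no certificate.
Neither type deviates, so the separating profile is an equilibrium.

Yes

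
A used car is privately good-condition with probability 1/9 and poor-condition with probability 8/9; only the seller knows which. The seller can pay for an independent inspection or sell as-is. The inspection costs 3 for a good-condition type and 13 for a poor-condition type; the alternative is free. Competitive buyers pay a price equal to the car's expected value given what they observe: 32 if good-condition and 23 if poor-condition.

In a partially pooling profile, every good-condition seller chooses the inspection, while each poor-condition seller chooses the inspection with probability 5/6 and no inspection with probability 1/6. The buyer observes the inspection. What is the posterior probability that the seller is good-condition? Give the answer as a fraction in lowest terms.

3/23

P(the inspection) = (1/9)·1 + (8/9)·(5/6) = 23/27.
By Bayes' rule, P(good-condition | the inspection) = (1/9) / (23/27) = 3/23.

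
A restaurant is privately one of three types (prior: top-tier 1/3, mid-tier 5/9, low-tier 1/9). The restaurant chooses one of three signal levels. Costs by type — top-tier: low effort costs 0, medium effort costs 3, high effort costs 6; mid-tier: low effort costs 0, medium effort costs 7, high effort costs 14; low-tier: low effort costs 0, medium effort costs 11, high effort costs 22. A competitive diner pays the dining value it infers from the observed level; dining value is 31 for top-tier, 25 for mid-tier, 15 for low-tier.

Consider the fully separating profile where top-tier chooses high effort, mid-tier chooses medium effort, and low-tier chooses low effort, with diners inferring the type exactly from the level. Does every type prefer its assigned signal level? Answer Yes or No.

Separating price premiums: high effort → 31, medium effort → 25, low effort → 15.
top-tier (assigned high effort): low effort: 15 − 0 = 15; medium effort: 25 − 3 = 22; high effort: 31 − 6 = 25. top-tier stays.
mid-tier (assigned medium effort): low effort: 15 − 0 = 15; medium effort: 25 − 7 = 18; high effort: 31 − 14 = 17. mid-tier stays.
low-tier (assigned low effort): low effort: 15 − 0 = 15; medium effort: 25 − 11 = 14; high effort: 31 − 22 = 9. low-tier stays.
Every type prefers its assigned level; separation holds.

Yes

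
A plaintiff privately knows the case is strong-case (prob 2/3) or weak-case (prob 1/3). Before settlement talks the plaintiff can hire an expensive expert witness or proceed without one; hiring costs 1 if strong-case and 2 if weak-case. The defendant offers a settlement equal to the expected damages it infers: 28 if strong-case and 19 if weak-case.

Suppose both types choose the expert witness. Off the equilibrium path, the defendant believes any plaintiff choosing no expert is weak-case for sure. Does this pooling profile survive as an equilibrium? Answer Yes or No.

Yes

On path, the defendant holds the prior and pays 2/3·28 + 1/3·19 = 25. Off path (no expert), believing weak-case, it pays 19.
strong-case: the expert witness nets 25 − 1 = 24; no expert nets 19. strong-case stays.
weak-case: the expert witness nets 25 − 2 = 23; no expert nets 19. weak-case stays.
No type deviates, so pooling is sustained.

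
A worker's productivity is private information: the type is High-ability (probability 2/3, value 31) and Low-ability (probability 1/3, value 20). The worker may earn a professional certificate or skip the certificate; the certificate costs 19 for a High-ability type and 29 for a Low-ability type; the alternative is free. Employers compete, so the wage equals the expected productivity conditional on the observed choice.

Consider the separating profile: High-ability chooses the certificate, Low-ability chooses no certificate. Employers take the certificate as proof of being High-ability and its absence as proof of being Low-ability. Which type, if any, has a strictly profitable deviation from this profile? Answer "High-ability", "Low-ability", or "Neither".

High-ability

The certificate pays 31; no certificate pays 20.
High-ability: assigned the certificate, nets 31 − 19 = 12; deviating to no certificate nets 20.
Low-ability: assigned no certificate, nets 20; deviating to the certificate nets 31 − 29 = 2.
The High-ability type gains 8 by deviating.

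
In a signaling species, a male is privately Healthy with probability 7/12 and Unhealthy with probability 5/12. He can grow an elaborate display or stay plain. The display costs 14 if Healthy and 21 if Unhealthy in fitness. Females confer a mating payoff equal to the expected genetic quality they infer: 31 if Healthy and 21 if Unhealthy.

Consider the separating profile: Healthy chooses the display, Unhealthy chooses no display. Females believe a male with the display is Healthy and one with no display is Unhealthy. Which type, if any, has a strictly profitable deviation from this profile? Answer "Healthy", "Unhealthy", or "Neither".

Healthy

The display pays 31; no display pays 21.
Healthy: assigned the display, nets 31 − 14 = 17; deviating to no display nets 21.
Unhealthy: assigned no display, nets 21; deviating to the display nets 31 − 21 = 10.
The Healthy type gains 4 by deviating.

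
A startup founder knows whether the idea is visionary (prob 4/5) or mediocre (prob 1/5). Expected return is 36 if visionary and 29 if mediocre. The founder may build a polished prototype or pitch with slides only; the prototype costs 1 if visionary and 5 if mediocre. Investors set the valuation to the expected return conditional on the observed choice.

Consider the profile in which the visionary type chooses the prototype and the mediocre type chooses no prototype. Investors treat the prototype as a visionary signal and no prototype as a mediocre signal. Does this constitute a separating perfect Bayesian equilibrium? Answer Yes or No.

No

Under these beliefs, the prototype earns valuation 36 and no prototype earns valuation 29.
visionary: the prototype nets 36 − 1 = 35; no prototype nets 29. visionary prefers the prototype.
mediocre: the prototype nets 36 − 5 = 31; no prototype nets 29. mediocre would deviate to the prototype.
mediocre has a profitable deviation, so the profile is not an equilibrium.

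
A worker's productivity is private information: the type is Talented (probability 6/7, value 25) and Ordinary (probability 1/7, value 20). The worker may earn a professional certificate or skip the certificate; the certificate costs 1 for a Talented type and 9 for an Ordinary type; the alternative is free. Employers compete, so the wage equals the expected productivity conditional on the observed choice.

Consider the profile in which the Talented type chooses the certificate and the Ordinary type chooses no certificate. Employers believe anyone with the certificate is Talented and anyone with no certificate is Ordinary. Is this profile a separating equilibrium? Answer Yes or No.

Under these beliefs, the certificate earns wage 25 and no certificate earns wage 20.
Talented: the certificate nets 25 − 1 = 24; no certificate nets 20. Talented prefers the certificate.
Ordinary: the certificate nets 25 − 9 = 16; no certificate nets 20. Ordinary prefers no certificate.
Neither type deviates, so the separating profile is an equilibrium.

Yes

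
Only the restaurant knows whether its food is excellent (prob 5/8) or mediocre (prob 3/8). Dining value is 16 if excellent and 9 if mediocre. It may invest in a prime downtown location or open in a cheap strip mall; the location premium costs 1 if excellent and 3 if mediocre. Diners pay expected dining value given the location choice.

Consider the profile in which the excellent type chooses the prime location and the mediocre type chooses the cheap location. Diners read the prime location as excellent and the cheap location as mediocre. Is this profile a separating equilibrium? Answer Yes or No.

No

Under these beliefs, the prime location earns price premium 16 and the cheap location earns price premium 9.
excellent: the prime location nets 16 − 1 = 15; the cheap location nets 9. excellent prefers the prime location.
mediocre: the prime location nets 16 − 3 = 13; the cheap location nets 9. mediocre would deviate to the prime location.
mediocre has a profitable deviation, so the profile is not an equilibrium.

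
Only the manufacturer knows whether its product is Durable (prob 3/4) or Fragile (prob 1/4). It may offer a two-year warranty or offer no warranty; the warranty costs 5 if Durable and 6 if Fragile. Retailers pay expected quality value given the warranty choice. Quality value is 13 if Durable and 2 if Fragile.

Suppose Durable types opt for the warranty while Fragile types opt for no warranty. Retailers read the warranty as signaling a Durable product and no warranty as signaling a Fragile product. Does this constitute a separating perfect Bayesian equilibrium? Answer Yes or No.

Under these beliefs, the warranty earns price 13 and no warranty earns price 2.
Durable: the warranty nets 13 − 5 = 8; no warranty nets 2. Durable prefers the warranty.
Fragile: the warranty nets 13 − 6 = 7; no warranty nets 2. Fragile would deviate to the warranty.
Fragile has a profitable deviation, so the profile is not an equilibrium.

No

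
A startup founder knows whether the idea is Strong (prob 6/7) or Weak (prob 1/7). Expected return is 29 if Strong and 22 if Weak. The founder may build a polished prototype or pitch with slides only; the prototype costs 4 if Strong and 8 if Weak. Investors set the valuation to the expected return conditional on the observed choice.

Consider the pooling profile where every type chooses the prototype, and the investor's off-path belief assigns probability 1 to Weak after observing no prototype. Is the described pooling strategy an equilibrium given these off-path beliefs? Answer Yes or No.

On path, the investor holds the prior and pays 6/7·29 + 1/7·22 = 28. Off path (no prototype), believing Weak, it pays 22.
Strong: the prototype nets 28 − 4 = 24; no prototype nets 22. Strong stays.
Weak: the prototype nets 28 − 8 = 20; no prototype nets 22. Weak would deviate.
A type deviates, so pooling fails.

No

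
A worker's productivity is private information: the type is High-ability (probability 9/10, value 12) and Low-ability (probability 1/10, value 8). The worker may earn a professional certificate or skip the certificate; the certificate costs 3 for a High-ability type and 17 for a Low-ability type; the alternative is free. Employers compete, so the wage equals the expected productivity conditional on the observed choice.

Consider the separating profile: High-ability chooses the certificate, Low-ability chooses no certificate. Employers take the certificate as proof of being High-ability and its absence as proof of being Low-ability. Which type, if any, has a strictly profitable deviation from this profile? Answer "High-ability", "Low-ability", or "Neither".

Neither

The certificate pays 12; no certificate pays 8.
High-ability: assigned the certificate, nets 12 − 3 = 9; deviating to no certificate nets 8.
Low-ability: assigned no certificate, nets 8; deviating to the certificate nets 12 − 17 = -5.
Both types strictly prefer their assigned action; no profitable deviation.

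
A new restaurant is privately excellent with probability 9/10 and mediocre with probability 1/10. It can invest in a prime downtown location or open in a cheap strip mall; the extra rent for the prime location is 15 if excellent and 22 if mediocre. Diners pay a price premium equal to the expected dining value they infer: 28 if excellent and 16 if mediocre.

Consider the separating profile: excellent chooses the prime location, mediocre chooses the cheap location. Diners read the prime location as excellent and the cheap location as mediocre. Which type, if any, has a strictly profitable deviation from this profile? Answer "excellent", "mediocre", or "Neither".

excellent

The prime location pays 28; the cheap location pays 16.
excellent: assigned the prime location, nets 28 − 15 = 13; deviating to the cheap location nets 16.
mediocre: assigned the cheap location, nets 16; deviating to the prime location nets 28 − 22 = 6.
The excellent type gains 3 by deviating.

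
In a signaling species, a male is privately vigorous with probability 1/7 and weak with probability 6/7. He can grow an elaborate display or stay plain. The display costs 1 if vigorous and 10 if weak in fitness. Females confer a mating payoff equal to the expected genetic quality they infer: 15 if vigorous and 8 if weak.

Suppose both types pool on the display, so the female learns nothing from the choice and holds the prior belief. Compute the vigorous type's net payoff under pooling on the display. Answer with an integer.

Pooled mating payoff = 1/7·15 + 6/7·8 = 9.
vigorous pays cost 1 for the display, so net payoff = 9 − 1 = 8.

8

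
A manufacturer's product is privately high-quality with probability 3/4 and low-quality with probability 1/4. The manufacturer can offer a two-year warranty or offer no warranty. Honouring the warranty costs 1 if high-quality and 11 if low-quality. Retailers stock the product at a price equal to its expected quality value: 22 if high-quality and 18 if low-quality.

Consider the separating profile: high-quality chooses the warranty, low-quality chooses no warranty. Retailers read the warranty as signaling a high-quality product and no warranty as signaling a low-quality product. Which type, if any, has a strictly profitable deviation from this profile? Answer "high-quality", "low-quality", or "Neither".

The warranty pays 22; no warranty pays 18.
high-quality: assigned the warranty, nets 22 − 1 = 21; deviating to no warranty nets 18.
low-quality: assigned no warranty, nets 18; deviating to the warranty nets 22 − 11 = 11.
Both types strictly prefer their assigned action; no profitable deviation.

Neither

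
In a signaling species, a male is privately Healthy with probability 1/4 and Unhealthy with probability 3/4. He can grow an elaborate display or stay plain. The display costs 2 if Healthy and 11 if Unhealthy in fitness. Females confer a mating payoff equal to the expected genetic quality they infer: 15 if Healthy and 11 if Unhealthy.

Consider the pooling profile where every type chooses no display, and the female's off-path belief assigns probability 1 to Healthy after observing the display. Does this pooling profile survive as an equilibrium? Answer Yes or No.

No

On path, the female holds the prior and pays 1/4·15 + 3/4·11 = 12. Off path (the display), believing Healthy, it pays 15.
Healthy: no display nets 12; the display nets 15 − 2 = 13. Healthy would deviate.
Unhealthy: no display nets 12; the display nets 15 − 11 = 4. Unhealthy stays.
A type deviates, so pooling fails.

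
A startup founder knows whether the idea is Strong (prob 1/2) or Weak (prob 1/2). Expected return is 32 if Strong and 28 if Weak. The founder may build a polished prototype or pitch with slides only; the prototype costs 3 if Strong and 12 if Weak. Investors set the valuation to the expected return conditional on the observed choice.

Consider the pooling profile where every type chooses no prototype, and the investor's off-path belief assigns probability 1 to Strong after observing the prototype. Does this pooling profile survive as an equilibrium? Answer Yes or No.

On path, the investor holds the prior and pays 1/2·32 + 1/2·28 = 30. Off path (the prototype), believing Strong, it pays 32.
Strong: no prototype nets 30; the prototype nets 32 − 3 = 29. Strong stays.
Weak: no prototype nets 30; the prototype nets 32 − 12 = 20. Weak stays.
No type deviates, so pooling is sustained.

Yes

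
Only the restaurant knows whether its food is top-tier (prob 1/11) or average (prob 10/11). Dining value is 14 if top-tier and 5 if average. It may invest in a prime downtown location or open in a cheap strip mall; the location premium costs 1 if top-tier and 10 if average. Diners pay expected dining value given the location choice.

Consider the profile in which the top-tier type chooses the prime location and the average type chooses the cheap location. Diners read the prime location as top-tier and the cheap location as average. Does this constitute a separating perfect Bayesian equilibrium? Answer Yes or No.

Under these beliefs, the prime location earns price premium 14 and the cheap location earns price premium 5.
top-tier: the prime location nets 14 − 1 = 13; the cheap location nets 5. top-tier prefers the prime location.
average: the prime location nets 14 − 10 = 4; the cheap location nets 5. average prefers the cheap location.
Neither type deviates, so the separating profile is an equilibrium.

Yes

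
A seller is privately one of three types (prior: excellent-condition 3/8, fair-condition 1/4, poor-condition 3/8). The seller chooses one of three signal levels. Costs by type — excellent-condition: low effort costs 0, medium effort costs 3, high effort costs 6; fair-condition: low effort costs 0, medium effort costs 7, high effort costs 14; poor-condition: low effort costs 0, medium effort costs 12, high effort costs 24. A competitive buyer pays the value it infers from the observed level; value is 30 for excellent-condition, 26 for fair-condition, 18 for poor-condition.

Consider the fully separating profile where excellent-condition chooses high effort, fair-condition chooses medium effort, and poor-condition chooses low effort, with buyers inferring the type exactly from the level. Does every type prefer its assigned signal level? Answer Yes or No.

Yes

Separating prices: high effort → 30, medium effort → 26, low effort → 18.
excellent-condition (assigned high effort): low effort: 18 − 0 = 18; medium effort: 26 − 3 = 23; high effort: 30 − 6 = 24. excellent-condition stays.
fair-condition (assigned medium effort): low effort: 18 − 0 = 18; medium effort: 26 − 7 = 19; high effort: 30 − 14 = 16. fair-condition stays.
poor-condition (assigned low effort): low effort: 18 − 0 = 18; medium effort: 26 − 12 = 14; high effort: 30 − 24 = 6. poor-condition stays.
Every type prefers its assigned level; separation holds.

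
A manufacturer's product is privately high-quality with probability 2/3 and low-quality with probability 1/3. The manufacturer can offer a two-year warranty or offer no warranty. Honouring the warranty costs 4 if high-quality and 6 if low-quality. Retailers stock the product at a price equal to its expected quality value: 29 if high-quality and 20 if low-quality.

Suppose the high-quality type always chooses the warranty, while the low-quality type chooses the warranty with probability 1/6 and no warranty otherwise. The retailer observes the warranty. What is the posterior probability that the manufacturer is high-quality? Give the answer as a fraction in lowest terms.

12/13

P(the warranty) = (2/3)·1 + (1/3)·(1/6) = 13/18.
By Bayes' rule, P(high-quality | the warranty) = (2/3) / (13/18) = 12/13.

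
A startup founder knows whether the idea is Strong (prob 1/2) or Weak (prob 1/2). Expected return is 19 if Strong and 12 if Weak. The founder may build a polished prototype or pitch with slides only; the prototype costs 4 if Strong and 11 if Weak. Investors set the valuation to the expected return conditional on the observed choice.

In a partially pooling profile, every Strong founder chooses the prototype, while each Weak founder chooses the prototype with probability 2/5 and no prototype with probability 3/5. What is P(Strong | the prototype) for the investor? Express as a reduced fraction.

P(the prototype) = (1/2)·1 + (1/2)·(2/5) = 7/10.
By Bayes' rule, P(Strong | the prototype) = (1/2) / (7/10) = 5/7.

5/7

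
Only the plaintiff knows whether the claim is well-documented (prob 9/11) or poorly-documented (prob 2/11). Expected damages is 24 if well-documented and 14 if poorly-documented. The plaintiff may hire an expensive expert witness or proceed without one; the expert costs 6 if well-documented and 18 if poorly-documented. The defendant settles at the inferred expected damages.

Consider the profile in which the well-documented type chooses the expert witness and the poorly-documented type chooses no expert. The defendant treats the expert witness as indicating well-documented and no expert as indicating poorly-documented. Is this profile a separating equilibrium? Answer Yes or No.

Yes

Under these beliefs, the expert witness earns settlement 24 and no expert earns settlement 14.
well-documented: the expert witness nets 24 − 6 = 18; no expert nets 14. well-documented prefers the expert witness.
poorly-documented: the expert witness nets 24 − 18 = 6; no expert nets 14. poorly-documented prefers no expert.
Neither type deviates, so the separating profile is an equilibrium.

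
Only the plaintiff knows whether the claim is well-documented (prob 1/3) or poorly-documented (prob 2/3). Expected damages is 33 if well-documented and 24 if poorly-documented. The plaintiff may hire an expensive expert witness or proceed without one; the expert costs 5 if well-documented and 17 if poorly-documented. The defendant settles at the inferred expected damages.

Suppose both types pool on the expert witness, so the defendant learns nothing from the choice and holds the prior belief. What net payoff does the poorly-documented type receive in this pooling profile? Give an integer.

10

Pooled settlement = 1/3·33 + 2/3·24 = 27.
poorly-documented pays cost 17 for the expert witness, so net payoff = 27 − 17 = 10.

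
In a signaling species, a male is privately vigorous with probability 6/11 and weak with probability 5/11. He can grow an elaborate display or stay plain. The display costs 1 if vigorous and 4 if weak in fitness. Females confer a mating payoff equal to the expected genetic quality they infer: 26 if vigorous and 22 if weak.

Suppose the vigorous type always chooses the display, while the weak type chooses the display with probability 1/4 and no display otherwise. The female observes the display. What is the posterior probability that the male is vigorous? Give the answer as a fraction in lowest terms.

P(the display) = (6/11)·1 + (5/11)·(1/4) = 29/44.
By Bayes' rule, P(vigorous | the display) = (6/11) / (29/44) = 24/29.

24/29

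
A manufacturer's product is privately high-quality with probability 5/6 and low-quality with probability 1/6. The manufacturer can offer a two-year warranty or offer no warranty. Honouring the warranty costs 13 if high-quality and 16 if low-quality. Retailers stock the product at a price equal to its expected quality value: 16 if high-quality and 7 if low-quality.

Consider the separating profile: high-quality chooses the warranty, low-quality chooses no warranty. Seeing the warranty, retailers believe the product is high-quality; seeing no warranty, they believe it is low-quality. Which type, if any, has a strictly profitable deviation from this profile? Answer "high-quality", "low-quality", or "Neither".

high-quality

The warranty pays 16; no warranty pays 7.
high-quality: assigned the warranty, nets 16 − 13 = 3; deviating to no warranty nets 7.
low-quality: assigned no warranty, nets 7; deviating to the warranty nets 16 − 16 = 0.
The high-quality type gains 4 by deviating.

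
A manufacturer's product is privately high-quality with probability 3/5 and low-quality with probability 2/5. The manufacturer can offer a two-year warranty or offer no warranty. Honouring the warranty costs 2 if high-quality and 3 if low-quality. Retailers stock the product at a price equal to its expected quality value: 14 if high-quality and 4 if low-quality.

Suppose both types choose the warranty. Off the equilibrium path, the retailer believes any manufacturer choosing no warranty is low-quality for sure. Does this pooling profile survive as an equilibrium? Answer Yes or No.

Yes

On path, the retailer holds the prior and pays 3/5·14 + 2/5·4 = 10. Off path (no warranty), believing low-quality, it pays 4.
high-quality: the warranty nets 10 − 2 = 8; no warranty nets 4. high-quality stays.
low-quality: the warranty nets 10 − 3 = 7; no warranty nets 4. low-quality stays.
No type deviates, so pooling is sustained.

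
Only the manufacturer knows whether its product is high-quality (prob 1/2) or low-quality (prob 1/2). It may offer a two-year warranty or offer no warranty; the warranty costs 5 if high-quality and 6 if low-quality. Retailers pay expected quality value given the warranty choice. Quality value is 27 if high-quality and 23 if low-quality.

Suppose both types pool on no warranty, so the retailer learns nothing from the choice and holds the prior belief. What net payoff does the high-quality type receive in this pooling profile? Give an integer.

25

Pooled price = 1/2·27 + 1/2·23 = 25.
high-quality pays no cost for no warranty, so net payoff = 25.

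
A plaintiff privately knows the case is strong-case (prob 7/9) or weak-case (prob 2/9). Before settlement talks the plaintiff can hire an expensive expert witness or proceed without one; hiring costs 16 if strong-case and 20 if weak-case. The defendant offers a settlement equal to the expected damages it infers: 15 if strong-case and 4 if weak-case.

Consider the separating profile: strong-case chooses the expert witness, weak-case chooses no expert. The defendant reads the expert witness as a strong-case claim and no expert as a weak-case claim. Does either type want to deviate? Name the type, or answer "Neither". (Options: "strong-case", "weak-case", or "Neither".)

The expert witness pays 15; no expert pays 4.
strong-case: assigned the expert witness, nets 15 − 16 = -1; deviating to no expert nets 4.
weak-case: assigned no expert, nets 4; deviating to the expert witness nets 15 − 20 = -5.
The strong-case type gains 5 by deviating.

strong-case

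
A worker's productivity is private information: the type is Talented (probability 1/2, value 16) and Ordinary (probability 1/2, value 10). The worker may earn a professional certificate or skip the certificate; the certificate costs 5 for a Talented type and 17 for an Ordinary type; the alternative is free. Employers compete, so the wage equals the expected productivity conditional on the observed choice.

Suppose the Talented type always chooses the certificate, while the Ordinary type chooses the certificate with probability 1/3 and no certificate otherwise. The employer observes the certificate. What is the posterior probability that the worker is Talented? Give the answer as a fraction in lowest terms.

P(the certificate) = (1/2)·1 + (1/2)·(1/3) = 2/3.
By Bayes' rule, P(Talented | the certificate) = (1/2) / (2/3) = 3/4.

3/4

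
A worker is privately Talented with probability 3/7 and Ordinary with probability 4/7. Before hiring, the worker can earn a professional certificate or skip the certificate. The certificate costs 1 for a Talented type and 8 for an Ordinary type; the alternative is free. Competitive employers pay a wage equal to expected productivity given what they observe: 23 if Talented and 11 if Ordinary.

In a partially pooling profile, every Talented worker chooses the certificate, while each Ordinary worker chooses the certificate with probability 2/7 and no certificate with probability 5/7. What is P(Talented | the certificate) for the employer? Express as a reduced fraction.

21/29

P(the certificate) = (3/7)·1 + (4/7)·(2/7) = 29/49.
By Bayes' rule, P(Talented | the certificate) = (3/7) / (29/49) = 21/29.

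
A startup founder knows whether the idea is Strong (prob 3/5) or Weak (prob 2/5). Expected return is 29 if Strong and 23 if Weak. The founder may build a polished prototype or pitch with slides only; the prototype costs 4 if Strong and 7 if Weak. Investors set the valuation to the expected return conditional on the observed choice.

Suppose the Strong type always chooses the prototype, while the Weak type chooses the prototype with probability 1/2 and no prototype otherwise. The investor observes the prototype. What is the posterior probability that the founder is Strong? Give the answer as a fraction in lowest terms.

3/4

P(the prototype) = (3/5)·1 + (2/5)·(1/2) = 4/5.
By Bayes' rule, P(Strong | the prototype) = (3/5) / (4/5) = 3/4.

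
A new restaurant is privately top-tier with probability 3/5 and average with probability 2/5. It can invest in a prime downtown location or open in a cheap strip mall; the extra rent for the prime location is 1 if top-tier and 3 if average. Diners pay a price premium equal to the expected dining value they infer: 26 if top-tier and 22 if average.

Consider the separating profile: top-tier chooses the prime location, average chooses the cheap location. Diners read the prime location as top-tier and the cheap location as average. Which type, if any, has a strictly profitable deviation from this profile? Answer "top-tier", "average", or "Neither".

average

The prime location pays 26; the cheap location pays 22.
top-tier: assigned the prime location, nets 26 − 1 = 25; deviating to the cheap location nets 22.
average: assigned the cheap location, nets 22; deviating to the prime location nets 26 − 3 = 23.
The average type gains 1 by deviating.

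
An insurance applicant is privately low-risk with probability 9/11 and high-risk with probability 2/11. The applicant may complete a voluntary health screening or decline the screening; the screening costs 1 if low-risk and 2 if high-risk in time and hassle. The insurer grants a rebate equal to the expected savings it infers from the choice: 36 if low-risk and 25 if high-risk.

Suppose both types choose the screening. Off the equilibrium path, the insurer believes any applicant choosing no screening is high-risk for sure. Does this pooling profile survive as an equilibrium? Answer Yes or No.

Yes

On path, the insurer holds the prior and pays 9/11·36 + 2/11·25 = 34. Off path (no screening), believing high-risk, it pays 25.
low-risk: the screening nets 34 − 1 = 33; no screening nets 25. low-risk stays.
high-risk: the screening nets 34 − 2 = 32; no screening nets 25. high-risk stays.
No type deviates, so pooling is sustained.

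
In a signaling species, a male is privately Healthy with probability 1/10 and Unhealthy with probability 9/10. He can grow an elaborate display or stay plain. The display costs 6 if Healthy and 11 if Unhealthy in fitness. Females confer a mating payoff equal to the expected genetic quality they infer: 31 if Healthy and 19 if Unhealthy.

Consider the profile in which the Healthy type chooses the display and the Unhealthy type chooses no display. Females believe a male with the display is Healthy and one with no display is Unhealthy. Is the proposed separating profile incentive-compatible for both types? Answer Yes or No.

Under these beliefs, the display earns mating payoff 31 and no display earns mating payoff 19.
Healthy: the display nets 31 − 6 = 25; no display nets 19. Healthy prefers the display.
Unhealthy: the display nets 31 − 11 = 20; no display nets 19. Unhealthy would deviate to the display.
Unhealthy has a profitable deviation, so the profile is not an equilibrium.

No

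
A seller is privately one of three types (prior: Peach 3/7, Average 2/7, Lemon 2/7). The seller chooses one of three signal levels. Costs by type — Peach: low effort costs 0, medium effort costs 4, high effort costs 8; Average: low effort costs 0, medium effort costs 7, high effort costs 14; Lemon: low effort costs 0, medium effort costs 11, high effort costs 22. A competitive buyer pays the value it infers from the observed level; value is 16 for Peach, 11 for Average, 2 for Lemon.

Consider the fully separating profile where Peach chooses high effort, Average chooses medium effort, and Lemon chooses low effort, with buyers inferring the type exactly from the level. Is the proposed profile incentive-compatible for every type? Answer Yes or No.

Yes

Separating prices: high effort → 16, medium effort → 11, low effort → 2.
Peach (assigned high effort): low effort: 2 − 0 = 2; medium effort: 11 − 4 = 7; high effort: 16 − 8 = 8. Peach stays.
Average (assigned medium effort): low effort: 2 − 0 = 2; medium effort: 11 − 7 = 4; high effort: 16 − 14 = 2. Average stays.
Lemon (assigned low effort): low effort: 2 − 0 = 2; medium effort: 11 − 11 = 0; high effort: 16 − 22 = -6. Lemon stays.
Every type prefers its assigned level; separation holds.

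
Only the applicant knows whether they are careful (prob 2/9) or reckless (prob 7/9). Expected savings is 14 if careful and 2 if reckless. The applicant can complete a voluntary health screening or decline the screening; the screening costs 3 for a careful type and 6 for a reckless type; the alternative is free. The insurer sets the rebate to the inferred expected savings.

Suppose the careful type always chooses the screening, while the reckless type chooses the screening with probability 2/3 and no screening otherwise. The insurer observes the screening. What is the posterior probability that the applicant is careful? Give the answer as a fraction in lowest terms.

3/10

P(the screening) = (2/9)·1 + (7/9)·(2/3) = 20/27.
By Bayes' rule, P(careful | the screening) = (2/9) / (20/27) = 3/10.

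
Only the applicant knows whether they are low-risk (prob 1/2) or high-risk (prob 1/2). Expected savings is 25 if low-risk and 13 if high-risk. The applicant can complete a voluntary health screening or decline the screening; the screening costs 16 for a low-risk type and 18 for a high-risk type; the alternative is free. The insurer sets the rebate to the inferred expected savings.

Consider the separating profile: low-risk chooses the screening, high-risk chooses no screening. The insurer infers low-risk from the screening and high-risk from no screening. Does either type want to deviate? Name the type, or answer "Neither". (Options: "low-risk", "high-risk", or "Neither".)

The screening pays 25; no screening pays 13.
low-risk: assigned the screening, nets 25 − 16 = 9; deviating to no screening nets 13.
high-risk: assigned no screening, nets 13; deviating to the screening nets 25 − 18 = 7.
The low-risk type gains 4 by deviating.

low-risk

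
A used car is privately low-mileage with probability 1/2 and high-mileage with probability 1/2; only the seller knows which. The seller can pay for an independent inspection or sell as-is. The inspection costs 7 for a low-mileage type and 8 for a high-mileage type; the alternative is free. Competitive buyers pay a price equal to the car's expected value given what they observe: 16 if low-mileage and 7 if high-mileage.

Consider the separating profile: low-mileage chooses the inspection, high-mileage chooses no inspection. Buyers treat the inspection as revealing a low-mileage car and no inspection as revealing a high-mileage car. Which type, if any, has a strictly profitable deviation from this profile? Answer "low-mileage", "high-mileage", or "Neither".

high-mileage

The inspection pays 16; no inspection pays 7.
low-mileage: assigned the inspection, nets 16 − 7 = 9; deviating to no inspection nets 7.
high-mileage: assigned no inspection, nets 7; deviating to the inspection nets 16 − 8 = 8.
The high-mileage type gains 1 by deviating.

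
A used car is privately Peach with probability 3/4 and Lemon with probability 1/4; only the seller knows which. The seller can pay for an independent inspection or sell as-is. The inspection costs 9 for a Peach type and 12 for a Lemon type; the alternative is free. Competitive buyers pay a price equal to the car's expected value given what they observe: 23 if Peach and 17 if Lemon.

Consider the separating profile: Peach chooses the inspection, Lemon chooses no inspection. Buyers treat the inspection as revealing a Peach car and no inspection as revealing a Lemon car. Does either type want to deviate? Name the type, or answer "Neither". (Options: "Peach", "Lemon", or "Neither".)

The inspection pays 23; no inspection pays 17.
Peach: assigned the inspection, nets 23 − 9 = 14; deviating to no inspection nets 17.
Lemon: assigned no inspection, nets 17; deviating to the inspection nets 23 − 12 = 11.
The Peach type gains 3 by deviating.

Peach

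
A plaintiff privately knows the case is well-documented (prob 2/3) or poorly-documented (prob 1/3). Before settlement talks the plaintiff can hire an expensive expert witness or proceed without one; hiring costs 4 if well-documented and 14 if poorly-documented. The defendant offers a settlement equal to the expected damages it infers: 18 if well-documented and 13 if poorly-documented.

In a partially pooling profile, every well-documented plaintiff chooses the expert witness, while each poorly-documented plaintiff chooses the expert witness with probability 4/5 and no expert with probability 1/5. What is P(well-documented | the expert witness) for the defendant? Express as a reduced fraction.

P(the expert witness) = (2/3)·1 + (1/3)·(4/5) = 14/15.
By Bayes' rule, P(well-documented | the expert witness) = (2/3) / (14/15) = 5/7.

5/7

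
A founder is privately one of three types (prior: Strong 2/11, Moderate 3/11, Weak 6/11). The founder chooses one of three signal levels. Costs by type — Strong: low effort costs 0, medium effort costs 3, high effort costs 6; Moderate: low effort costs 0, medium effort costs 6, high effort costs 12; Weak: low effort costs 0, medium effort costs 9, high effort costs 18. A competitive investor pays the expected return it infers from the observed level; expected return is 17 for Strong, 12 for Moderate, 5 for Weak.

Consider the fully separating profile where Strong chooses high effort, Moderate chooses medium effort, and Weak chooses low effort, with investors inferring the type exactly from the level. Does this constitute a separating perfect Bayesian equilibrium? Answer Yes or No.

Yes

Separating valuations: high effort → 17, medium effort → 12, low effort → 5.
Strong (assigned high effort): low effort: 5 − 0 = 5; medium effort: 12 − 3 = 9; high effort: 17 − 6 = 11. Strong stays.
Moderate (assigned medium effort): low effort: 5 − 0 = 5; medium effort: 12 − 6 = 6; high effort: 17 − 12 = 5. Moderate stays.
Weak (assigned low effort): low effort: 5 − 0 = 5; medium effort: 12 − 9 = 3; high effort: 17 − 18 = -1. Weak stays.
Every type prefers its assigned level; separation holds.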